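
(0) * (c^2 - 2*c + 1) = 0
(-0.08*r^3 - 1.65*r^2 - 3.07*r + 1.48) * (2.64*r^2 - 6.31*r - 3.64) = -0.2112*r^5 - 3.8512*r^4 + 2.5979*r^3 + 29.2849*r^2 + 1.836*r - 5.3872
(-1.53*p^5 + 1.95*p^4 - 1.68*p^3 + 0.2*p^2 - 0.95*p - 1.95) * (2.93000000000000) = -4.4829*p^5 + 5.7135*p^4 - 4.9224*p^3 + 0.586*p^2 - 2.7835*p - 5.7135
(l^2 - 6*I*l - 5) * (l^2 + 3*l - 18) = l^4 + 3*l^3 - 6*I*l^3 - 23*l^2 - 18*I*l^2 - 15*l + 108*I*l + 90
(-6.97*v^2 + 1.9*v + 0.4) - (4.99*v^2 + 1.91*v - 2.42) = -11.96*v^2 - 0.01*v + 2.82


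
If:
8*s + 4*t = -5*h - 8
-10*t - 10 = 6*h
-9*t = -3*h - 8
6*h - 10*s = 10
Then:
No Solution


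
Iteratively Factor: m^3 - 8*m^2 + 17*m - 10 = (m - 5)*(m^2 - 3*m + 2) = (m - 5)*(m - 2)*(m - 1)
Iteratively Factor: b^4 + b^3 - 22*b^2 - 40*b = (b)*(b^3 + b^2 - 22*b - 40) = b*(b + 2)*(b^2 - b - 20) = b*(b + 2)*(b + 4)*(b - 5)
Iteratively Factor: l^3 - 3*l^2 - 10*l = (l)*(l^2 - 3*l - 10) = l*(l - 5)*(l + 2)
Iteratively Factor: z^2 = (z)*(z)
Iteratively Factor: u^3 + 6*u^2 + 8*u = (u + 4)*(u^2 + 2*u) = (u + 2)*(u + 4)*(u)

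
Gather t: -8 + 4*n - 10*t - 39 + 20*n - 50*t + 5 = 24*n - 60*t - 42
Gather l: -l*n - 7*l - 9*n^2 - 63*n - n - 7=l*(-n - 7) - 9*n^2 - 64*n - 7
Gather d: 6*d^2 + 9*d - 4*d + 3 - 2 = 6*d^2 + 5*d + 1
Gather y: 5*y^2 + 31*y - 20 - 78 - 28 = 5*y^2 + 31*y - 126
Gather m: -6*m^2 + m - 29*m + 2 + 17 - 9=-6*m^2 - 28*m + 10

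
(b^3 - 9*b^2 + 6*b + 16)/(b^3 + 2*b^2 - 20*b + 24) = (b^2 - 7*b - 8)/(b^2 + 4*b - 12)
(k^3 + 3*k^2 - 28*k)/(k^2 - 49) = k*(k - 4)/(k - 7)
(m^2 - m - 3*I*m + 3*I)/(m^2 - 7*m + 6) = (m - 3*I)/(m - 6)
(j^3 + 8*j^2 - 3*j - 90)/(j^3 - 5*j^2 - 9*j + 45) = (j^2 + 11*j + 30)/(j^2 - 2*j - 15)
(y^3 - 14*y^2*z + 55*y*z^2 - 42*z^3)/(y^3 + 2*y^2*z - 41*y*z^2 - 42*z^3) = (y^2 - 8*y*z + 7*z^2)/(y^2 + 8*y*z + 7*z^2)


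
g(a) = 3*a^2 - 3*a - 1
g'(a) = 6*a - 3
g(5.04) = 60.08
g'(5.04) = 27.24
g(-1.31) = 8.08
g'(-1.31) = -10.86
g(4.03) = 35.63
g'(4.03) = 21.18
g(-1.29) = 7.86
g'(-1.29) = -10.74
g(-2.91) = 33.13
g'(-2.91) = -20.46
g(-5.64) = 111.35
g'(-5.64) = -36.84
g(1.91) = 4.21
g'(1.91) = 8.46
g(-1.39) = 8.97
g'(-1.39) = -11.34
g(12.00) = 395.00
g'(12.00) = 69.00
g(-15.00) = 719.00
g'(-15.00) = -93.00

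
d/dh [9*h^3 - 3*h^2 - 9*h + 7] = 27*h^2 - 6*h - 9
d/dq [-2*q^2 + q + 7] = 1 - 4*q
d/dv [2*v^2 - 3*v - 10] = 4*v - 3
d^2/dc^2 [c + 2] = 0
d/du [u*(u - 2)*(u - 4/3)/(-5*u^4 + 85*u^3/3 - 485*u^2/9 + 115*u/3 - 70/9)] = 3*(27*u^4 - 72*u^3 + 39*u^2 + 42*u - 28)/(5*(81*u^6 - 594*u^5 + 1647*u^4 - 2172*u^3 + 1423*u^2 - 434*u + 49))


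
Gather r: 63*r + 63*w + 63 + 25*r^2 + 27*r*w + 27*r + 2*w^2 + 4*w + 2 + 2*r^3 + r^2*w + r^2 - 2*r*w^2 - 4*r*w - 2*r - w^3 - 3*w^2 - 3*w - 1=2*r^3 + r^2*(w + 26) + r*(-2*w^2 + 23*w + 88) - w^3 - w^2 + 64*w + 64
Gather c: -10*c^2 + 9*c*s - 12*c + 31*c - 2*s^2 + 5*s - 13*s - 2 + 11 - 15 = -10*c^2 + c*(9*s + 19) - 2*s^2 - 8*s - 6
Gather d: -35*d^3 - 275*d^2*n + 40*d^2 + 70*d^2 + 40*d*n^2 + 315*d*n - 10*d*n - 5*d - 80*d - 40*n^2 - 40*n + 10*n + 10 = -35*d^3 + d^2*(110 - 275*n) + d*(40*n^2 + 305*n - 85) - 40*n^2 - 30*n + 10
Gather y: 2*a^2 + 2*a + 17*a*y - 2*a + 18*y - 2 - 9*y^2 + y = 2*a^2 - 9*y^2 + y*(17*a + 19) - 2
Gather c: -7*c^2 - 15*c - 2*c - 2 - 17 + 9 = -7*c^2 - 17*c - 10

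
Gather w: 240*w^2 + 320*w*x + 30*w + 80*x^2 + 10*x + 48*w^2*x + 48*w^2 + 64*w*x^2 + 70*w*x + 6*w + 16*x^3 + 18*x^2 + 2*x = w^2*(48*x + 288) + w*(64*x^2 + 390*x + 36) + 16*x^3 + 98*x^2 + 12*x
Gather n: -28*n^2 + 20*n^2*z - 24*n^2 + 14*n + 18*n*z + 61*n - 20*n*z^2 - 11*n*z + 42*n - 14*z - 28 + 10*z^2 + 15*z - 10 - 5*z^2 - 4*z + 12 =n^2*(20*z - 52) + n*(-20*z^2 + 7*z + 117) + 5*z^2 - 3*z - 26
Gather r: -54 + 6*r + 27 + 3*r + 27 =9*r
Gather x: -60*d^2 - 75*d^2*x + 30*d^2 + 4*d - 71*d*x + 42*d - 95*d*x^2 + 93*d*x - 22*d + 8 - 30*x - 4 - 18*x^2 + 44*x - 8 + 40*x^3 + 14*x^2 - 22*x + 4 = -30*d^2 + 24*d + 40*x^3 + x^2*(-95*d - 4) + x*(-75*d^2 + 22*d - 8)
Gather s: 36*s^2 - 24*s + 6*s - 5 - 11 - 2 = 36*s^2 - 18*s - 18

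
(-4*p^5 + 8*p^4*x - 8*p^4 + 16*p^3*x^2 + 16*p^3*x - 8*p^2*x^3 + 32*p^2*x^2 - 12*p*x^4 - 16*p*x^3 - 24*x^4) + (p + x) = -4*p^5 + 8*p^4*x - 8*p^4 + 16*p^3*x^2 + 16*p^3*x - 8*p^2*x^3 + 32*p^2*x^2 - 12*p*x^4 - 16*p*x^3 + p - 24*x^4 + x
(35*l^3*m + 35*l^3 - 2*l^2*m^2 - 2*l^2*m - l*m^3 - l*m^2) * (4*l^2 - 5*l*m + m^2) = 140*l^5*m + 140*l^5 - 183*l^4*m^2 - 183*l^4*m + 41*l^3*m^3 + 41*l^3*m^2 + 3*l^2*m^4 + 3*l^2*m^3 - l*m^5 - l*m^4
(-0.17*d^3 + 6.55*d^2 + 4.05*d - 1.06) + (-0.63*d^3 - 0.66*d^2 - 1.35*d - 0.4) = -0.8*d^3 + 5.89*d^2 + 2.7*d - 1.46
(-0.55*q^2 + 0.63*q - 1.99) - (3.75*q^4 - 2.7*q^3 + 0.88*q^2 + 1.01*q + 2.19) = -3.75*q^4 + 2.7*q^3 - 1.43*q^2 - 0.38*q - 4.18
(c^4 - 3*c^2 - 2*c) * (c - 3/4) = c^5 - 3*c^4/4 - 3*c^3 + c^2/4 + 3*c/2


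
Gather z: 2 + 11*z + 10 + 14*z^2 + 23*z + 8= 14*z^2 + 34*z + 20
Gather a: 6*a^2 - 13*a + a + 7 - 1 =6*a^2 - 12*a + 6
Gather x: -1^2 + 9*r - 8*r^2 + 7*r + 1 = -8*r^2 + 16*r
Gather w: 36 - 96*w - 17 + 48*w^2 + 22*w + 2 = 48*w^2 - 74*w + 21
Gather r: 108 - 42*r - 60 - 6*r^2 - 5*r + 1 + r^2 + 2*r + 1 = -5*r^2 - 45*r + 50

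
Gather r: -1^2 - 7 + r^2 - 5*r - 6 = r^2 - 5*r - 14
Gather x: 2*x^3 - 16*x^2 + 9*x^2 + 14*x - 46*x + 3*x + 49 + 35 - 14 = 2*x^3 - 7*x^2 - 29*x + 70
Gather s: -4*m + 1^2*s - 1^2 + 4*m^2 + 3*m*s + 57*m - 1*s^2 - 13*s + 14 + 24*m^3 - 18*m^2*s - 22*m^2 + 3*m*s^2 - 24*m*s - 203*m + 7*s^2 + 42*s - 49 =24*m^3 - 18*m^2 - 150*m + s^2*(3*m + 6) + s*(-18*m^2 - 21*m + 30) - 36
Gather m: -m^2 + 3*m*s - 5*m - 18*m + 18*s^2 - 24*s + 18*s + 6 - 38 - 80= -m^2 + m*(3*s - 23) + 18*s^2 - 6*s - 112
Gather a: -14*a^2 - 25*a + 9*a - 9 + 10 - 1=-14*a^2 - 16*a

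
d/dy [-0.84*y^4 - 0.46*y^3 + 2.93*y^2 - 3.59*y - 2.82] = -3.36*y^3 - 1.38*y^2 + 5.86*y - 3.59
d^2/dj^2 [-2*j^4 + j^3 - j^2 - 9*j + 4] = -24*j^2 + 6*j - 2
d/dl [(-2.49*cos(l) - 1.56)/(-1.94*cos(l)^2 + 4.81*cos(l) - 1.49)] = (4.8306*cos(l)^2 + 6.0528*cos(l) - 11.2137)*sin(l)/(3.7636*cos(l)^4 - 18.6628*cos(l)^3 + 28.9173*cos(l)^2 - 14.3338*cos(l) + 2.2201)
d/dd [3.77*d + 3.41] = 3.77000000000000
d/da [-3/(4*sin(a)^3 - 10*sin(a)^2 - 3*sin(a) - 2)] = -(30*sin(2*a) + 9*cos(3*a))/(sin(3*a) - 5*cos(2*a) + 7)^2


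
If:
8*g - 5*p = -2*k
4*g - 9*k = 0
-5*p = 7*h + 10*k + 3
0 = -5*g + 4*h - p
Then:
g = -108/907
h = -183/907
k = -48/907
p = -192/907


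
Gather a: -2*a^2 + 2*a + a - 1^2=-2*a^2 + 3*a - 1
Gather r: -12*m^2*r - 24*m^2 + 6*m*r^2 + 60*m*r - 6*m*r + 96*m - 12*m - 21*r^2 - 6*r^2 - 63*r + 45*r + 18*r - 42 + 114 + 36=-24*m^2 + 84*m + r^2*(6*m - 27) + r*(-12*m^2 + 54*m) + 108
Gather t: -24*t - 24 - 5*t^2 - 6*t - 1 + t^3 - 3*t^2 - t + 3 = t^3 - 8*t^2 - 31*t - 22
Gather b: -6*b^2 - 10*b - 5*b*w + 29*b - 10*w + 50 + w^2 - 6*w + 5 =-6*b^2 + b*(19 - 5*w) + w^2 - 16*w + 55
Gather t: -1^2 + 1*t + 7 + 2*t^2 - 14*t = 2*t^2 - 13*t + 6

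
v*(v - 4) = v^2 - 4*v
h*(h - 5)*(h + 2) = h^3 - 3*h^2 - 10*h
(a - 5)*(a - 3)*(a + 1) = a^3 - 7*a^2 + 7*a + 15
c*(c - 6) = c^2 - 6*c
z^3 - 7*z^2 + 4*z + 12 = (z - 6)*(z - 2)*(z + 1)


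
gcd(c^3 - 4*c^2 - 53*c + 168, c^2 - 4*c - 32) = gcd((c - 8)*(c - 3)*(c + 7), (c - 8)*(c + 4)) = c - 8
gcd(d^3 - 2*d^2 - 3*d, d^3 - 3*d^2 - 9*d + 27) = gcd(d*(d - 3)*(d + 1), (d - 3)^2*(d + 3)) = d - 3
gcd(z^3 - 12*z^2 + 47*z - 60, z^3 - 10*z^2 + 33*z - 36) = z^2 - 7*z + 12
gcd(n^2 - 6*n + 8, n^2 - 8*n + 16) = n - 4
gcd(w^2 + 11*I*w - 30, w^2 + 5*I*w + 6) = w + 6*I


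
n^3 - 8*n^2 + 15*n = n*(n - 5)*(n - 3)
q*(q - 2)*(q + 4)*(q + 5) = q^4 + 7*q^3 + 2*q^2 - 40*q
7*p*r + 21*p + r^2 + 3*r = (7*p + r)*(r + 3)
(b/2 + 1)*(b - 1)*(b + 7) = b^3/2 + 4*b^2 + 5*b/2 - 7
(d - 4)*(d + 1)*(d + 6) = d^3 + 3*d^2 - 22*d - 24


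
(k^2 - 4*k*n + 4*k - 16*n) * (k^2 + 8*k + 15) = k^4 - 4*k^3*n + 12*k^3 - 48*k^2*n + 47*k^2 - 188*k*n + 60*k - 240*n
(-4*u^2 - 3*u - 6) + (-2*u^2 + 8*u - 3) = -6*u^2 + 5*u - 9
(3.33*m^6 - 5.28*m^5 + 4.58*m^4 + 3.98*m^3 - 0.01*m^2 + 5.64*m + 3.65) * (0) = 0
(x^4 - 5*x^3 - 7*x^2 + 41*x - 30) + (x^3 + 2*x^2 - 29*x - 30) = x^4 - 4*x^3 - 5*x^2 + 12*x - 60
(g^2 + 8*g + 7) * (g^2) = g^4 + 8*g^3 + 7*g^2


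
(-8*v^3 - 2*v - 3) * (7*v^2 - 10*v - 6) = -56*v^5 + 80*v^4 + 34*v^3 - v^2 + 42*v + 18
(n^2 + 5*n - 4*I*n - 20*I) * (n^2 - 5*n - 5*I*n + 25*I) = n^4 - 9*I*n^3 - 45*n^2 + 225*I*n + 500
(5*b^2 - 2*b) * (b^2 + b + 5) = 5*b^4 + 3*b^3 + 23*b^2 - 10*b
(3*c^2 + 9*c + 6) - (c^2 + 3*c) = 2*c^2 + 6*c + 6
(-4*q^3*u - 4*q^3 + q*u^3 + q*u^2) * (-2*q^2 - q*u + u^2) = 8*q^5*u + 8*q^5 + 4*q^4*u^2 + 4*q^4*u - 6*q^3*u^3 - 6*q^3*u^2 - q^2*u^4 - q^2*u^3 + q*u^5 + q*u^4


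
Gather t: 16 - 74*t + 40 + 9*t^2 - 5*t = 9*t^2 - 79*t + 56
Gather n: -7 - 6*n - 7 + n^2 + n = n^2 - 5*n - 14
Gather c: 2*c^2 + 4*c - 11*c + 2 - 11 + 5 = 2*c^2 - 7*c - 4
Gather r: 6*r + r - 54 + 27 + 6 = 7*r - 21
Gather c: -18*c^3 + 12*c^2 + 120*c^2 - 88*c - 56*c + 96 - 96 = -18*c^3 + 132*c^2 - 144*c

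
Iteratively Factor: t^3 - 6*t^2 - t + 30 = (t - 3)*(t^2 - 3*t - 10) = (t - 3)*(t + 2)*(t - 5)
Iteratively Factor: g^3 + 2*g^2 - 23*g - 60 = (g + 4)*(g^2 - 2*g - 15) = (g - 5)*(g + 4)*(g + 3)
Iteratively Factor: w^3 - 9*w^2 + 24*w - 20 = (w - 5)*(w^2 - 4*w + 4) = (w - 5)*(w - 2)*(w - 2)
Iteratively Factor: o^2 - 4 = (o + 2)*(o - 2)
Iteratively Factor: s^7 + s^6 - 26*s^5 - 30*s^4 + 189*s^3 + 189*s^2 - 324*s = (s - 3)*(s^6 + 4*s^5 - 14*s^4 - 72*s^3 - 27*s^2 + 108*s) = s*(s - 3)*(s^5 + 4*s^4 - 14*s^3 - 72*s^2 - 27*s + 108) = s*(s - 3)*(s + 3)*(s^4 + s^3 - 17*s^2 - 21*s + 36) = s*(s - 3)*(s + 3)^2*(s^3 - 2*s^2 - 11*s + 12) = s*(s - 3)*(s - 1)*(s + 3)^2*(s^2 - s - 12) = s*(s - 3)*(s - 1)*(s + 3)^3*(s - 4)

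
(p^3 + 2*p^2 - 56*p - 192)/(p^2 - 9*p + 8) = (p^2 + 10*p + 24)/(p - 1)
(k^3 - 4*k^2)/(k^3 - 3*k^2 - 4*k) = k/(k + 1)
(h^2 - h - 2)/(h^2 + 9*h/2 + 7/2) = 2*(h - 2)/(2*h + 7)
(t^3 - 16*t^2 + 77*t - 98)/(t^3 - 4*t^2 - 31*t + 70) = (t - 7)/(t + 5)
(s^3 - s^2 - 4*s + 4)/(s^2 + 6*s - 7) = (s^2 - 4)/(s + 7)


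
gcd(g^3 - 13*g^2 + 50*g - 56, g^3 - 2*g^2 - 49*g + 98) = g^2 - 9*g + 14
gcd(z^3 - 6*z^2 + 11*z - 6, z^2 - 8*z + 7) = z - 1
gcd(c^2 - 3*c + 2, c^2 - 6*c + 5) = c - 1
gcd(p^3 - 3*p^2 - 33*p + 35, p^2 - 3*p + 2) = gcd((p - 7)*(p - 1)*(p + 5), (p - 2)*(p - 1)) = p - 1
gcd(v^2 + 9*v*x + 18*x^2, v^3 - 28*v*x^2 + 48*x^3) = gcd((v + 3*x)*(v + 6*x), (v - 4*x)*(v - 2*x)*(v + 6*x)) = v + 6*x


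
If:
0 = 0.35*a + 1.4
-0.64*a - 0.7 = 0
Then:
No Solution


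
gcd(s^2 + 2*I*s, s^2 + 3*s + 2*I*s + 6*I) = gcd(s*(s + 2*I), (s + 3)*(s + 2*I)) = s + 2*I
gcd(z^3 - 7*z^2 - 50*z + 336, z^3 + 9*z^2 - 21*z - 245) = z + 7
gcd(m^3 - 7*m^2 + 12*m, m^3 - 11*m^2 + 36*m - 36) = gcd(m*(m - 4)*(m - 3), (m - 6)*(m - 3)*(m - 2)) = m - 3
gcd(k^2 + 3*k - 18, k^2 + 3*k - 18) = k^2 + 3*k - 18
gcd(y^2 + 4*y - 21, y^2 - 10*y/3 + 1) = y - 3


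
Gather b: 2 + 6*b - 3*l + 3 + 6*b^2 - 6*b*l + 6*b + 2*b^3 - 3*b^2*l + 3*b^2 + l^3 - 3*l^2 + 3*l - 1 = 2*b^3 + b^2*(9 - 3*l) + b*(12 - 6*l) + l^3 - 3*l^2 + 4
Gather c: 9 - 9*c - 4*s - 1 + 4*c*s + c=c*(4*s - 8) - 4*s + 8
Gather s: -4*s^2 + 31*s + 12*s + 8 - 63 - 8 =-4*s^2 + 43*s - 63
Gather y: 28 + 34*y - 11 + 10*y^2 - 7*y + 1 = 10*y^2 + 27*y + 18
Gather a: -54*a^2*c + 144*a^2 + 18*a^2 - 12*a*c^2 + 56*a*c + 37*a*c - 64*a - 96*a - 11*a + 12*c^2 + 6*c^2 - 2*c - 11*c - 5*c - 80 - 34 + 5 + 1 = a^2*(162 - 54*c) + a*(-12*c^2 + 93*c - 171) + 18*c^2 - 18*c - 108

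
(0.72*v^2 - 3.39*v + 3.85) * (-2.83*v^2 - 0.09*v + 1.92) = -2.0376*v^4 + 9.5289*v^3 - 9.208*v^2 - 6.8553*v + 7.392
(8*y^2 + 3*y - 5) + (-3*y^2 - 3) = 5*y^2 + 3*y - 8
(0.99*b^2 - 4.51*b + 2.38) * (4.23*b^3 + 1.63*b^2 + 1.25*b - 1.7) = 4.1877*b^5 - 17.4636*b^4 + 3.9536*b^3 - 3.4411*b^2 + 10.642*b - 4.046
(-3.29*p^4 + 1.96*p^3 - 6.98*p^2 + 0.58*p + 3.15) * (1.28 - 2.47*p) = 8.1263*p^5 - 9.0524*p^4 + 19.7494*p^3 - 10.367*p^2 - 7.0381*p + 4.032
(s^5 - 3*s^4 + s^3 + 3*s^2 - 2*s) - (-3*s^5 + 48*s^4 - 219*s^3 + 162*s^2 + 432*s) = 4*s^5 - 51*s^4 + 220*s^3 - 159*s^2 - 434*s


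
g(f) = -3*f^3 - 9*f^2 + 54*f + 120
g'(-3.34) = 13.72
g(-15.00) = 7410.00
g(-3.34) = -48.98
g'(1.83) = -9.08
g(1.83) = 170.29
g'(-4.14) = -25.74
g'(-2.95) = 28.78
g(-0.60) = 85.01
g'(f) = -9*f^2 - 18*f + 54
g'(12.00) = -1458.00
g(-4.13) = -45.20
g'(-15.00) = -1701.00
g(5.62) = -393.29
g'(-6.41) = -200.41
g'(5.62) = -331.42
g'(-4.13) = -25.17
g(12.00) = -5712.00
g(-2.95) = -40.61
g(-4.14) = -44.94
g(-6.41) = 194.19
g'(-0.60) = 61.56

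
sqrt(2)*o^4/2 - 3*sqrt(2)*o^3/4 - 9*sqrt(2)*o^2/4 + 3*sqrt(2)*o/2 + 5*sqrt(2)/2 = (o - 5/2)*(o - sqrt(2))*(o + sqrt(2))*(sqrt(2)*o/2 + sqrt(2)/2)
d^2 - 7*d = d*(d - 7)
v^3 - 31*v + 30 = (v - 5)*(v - 1)*(v + 6)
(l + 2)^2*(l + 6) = l^3 + 10*l^2 + 28*l + 24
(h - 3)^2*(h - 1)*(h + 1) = h^4 - 6*h^3 + 8*h^2 + 6*h - 9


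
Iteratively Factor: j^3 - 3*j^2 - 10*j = (j)*(j^2 - 3*j - 10) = j*(j - 5)*(j + 2)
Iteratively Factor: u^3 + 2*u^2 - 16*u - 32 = (u + 2)*(u^2 - 16) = (u - 4)*(u + 2)*(u + 4)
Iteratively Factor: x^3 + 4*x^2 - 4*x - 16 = (x + 2)*(x^2 + 2*x - 8) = (x - 2)*(x + 2)*(x + 4)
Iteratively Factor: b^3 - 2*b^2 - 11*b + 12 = (b - 1)*(b^2 - b - 12) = (b - 1)*(b + 3)*(b - 4)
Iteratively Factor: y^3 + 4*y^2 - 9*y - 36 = (y + 3)*(y^2 + y - 12) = (y + 3)*(y + 4)*(y - 3)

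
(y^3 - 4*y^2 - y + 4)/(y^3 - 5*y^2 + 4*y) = (y + 1)/y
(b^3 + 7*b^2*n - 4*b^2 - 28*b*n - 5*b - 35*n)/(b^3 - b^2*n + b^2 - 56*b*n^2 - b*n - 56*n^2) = (b - 5)/(b - 8*n)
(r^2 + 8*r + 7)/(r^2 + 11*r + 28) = (r + 1)/(r + 4)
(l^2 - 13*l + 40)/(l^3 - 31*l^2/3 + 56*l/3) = 3*(l - 5)/(l*(3*l - 7))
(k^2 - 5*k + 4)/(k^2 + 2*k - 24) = (k - 1)/(k + 6)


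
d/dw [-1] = 0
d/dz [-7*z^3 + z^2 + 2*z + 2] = -21*z^2 + 2*z + 2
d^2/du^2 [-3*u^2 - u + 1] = -6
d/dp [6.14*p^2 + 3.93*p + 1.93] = 12.28*p + 3.93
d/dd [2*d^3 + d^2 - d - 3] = 6*d^2 + 2*d - 1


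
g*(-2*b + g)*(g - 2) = -2*b*g^2 + 4*b*g + g^3 - 2*g^2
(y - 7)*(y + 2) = y^2 - 5*y - 14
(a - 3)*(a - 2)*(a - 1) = a^3 - 6*a^2 + 11*a - 6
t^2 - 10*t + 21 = (t - 7)*(t - 3)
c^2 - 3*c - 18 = (c - 6)*(c + 3)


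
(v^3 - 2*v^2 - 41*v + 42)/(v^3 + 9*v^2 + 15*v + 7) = (v^3 - 2*v^2 - 41*v + 42)/(v^3 + 9*v^2 + 15*v + 7)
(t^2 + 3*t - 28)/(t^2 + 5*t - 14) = (t - 4)/(t - 2)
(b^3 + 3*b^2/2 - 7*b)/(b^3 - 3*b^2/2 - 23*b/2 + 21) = b/(b - 3)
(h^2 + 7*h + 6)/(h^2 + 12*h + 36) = (h + 1)/(h + 6)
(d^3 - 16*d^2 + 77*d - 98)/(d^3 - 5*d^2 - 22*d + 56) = (d - 7)/(d + 4)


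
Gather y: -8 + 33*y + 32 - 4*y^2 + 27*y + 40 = -4*y^2 + 60*y + 64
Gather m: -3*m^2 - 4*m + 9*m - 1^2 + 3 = -3*m^2 + 5*m + 2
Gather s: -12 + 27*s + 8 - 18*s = 9*s - 4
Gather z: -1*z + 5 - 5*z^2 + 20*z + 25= -5*z^2 + 19*z + 30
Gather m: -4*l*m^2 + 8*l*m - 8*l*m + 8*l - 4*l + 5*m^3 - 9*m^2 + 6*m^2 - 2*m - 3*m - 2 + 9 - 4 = 4*l + 5*m^3 + m^2*(-4*l - 3) - 5*m + 3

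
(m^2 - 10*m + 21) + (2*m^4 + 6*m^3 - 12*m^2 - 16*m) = 2*m^4 + 6*m^3 - 11*m^2 - 26*m + 21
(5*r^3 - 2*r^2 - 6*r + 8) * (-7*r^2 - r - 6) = -35*r^5 + 9*r^4 + 14*r^3 - 38*r^2 + 28*r - 48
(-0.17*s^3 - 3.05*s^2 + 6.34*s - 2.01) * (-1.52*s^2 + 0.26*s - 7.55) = 0.2584*s^5 + 4.5918*s^4 - 9.1463*s^3 + 27.7311*s^2 - 48.3896*s + 15.1755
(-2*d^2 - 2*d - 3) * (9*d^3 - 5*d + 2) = -18*d^5 - 18*d^4 - 17*d^3 + 6*d^2 + 11*d - 6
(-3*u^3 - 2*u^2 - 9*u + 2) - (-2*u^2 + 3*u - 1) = -3*u^3 - 12*u + 3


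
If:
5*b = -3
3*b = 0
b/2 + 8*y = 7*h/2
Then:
No Solution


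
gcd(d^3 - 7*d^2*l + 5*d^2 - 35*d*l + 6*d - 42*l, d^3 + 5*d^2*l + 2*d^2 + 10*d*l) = d + 2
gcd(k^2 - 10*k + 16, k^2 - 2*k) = k - 2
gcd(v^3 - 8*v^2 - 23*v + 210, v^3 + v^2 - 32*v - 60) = v^2 - v - 30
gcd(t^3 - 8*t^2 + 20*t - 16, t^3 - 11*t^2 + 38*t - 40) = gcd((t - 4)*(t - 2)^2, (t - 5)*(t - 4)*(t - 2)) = t^2 - 6*t + 8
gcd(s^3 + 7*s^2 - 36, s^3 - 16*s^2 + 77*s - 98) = s - 2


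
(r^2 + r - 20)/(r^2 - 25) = (r - 4)/(r - 5)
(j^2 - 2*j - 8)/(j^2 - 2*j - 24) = (-j^2 + 2*j + 8)/(-j^2 + 2*j + 24)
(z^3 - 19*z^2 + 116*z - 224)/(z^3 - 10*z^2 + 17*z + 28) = (z - 8)/(z + 1)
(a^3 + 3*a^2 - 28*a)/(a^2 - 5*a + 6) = a*(a^2 + 3*a - 28)/(a^2 - 5*a + 6)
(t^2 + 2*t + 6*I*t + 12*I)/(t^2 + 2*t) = (t + 6*I)/t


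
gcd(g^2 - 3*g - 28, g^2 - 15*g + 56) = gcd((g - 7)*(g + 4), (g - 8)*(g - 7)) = g - 7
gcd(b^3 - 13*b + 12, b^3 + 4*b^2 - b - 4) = b^2 + 3*b - 4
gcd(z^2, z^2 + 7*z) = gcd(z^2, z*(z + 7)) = z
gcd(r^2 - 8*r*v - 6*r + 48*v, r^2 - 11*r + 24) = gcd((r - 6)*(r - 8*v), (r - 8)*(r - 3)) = 1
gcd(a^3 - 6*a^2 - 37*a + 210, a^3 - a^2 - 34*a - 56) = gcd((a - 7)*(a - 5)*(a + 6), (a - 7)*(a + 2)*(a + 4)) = a - 7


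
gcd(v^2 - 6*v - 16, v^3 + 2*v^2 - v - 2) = v + 2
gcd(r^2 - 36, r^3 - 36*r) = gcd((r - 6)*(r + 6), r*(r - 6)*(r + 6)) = r^2 - 36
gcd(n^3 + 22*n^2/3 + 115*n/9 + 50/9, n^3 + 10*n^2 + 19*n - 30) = n + 5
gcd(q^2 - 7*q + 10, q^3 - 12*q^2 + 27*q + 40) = q - 5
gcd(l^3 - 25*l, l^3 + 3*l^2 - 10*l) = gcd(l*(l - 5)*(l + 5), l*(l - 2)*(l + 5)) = l^2 + 5*l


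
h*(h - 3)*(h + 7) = h^3 + 4*h^2 - 21*h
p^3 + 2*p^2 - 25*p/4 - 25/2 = (p - 5/2)*(p + 2)*(p + 5/2)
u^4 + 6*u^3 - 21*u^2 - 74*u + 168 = (u - 3)*(u - 2)*(u + 4)*(u + 7)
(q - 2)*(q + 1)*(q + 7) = q^3 + 6*q^2 - 9*q - 14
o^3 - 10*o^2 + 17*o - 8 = (o - 8)*(o - 1)^2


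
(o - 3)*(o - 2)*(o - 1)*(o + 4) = o^4 - 2*o^3 - 13*o^2 + 38*o - 24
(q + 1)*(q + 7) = q^2 + 8*q + 7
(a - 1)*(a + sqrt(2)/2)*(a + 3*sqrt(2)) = a^3 - a^2 + 7*sqrt(2)*a^2/2 - 7*sqrt(2)*a/2 + 3*a - 3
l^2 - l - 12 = (l - 4)*(l + 3)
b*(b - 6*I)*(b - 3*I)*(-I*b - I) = -I*b^4 - 9*b^3 - I*b^3 - 9*b^2 + 18*I*b^2 + 18*I*b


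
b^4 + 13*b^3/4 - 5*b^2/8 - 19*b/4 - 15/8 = (b - 5/4)*(b + 1/2)*(b + 1)*(b + 3)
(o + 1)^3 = o^3 + 3*o^2 + 3*o + 1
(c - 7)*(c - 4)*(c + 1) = c^3 - 10*c^2 + 17*c + 28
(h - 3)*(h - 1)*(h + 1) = h^3 - 3*h^2 - h + 3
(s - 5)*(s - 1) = s^2 - 6*s + 5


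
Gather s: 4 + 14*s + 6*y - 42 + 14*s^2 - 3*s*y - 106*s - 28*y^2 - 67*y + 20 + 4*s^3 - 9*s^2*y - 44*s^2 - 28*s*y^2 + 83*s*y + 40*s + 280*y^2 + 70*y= 4*s^3 + s^2*(-9*y - 30) + s*(-28*y^2 + 80*y - 52) + 252*y^2 + 9*y - 18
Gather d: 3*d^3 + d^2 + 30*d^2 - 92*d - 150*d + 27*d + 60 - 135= 3*d^3 + 31*d^2 - 215*d - 75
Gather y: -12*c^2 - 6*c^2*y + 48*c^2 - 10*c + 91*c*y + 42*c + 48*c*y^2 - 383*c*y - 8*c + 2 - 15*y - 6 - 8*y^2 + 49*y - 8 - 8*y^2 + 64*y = 36*c^2 + 24*c + y^2*(48*c - 16) + y*(-6*c^2 - 292*c + 98) - 12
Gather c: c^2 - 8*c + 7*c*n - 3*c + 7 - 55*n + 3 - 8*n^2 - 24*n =c^2 + c*(7*n - 11) - 8*n^2 - 79*n + 10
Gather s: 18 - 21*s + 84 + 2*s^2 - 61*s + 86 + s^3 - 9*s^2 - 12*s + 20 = s^3 - 7*s^2 - 94*s + 208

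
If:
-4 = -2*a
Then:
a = 2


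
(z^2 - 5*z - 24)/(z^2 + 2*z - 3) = (z - 8)/(z - 1)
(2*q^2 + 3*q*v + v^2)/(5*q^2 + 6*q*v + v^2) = (2*q + v)/(5*q + v)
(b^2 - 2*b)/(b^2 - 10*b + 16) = b/(b - 8)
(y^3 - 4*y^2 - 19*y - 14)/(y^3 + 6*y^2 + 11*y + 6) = (y - 7)/(y + 3)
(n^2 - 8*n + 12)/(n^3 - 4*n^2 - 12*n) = (n - 2)/(n*(n + 2))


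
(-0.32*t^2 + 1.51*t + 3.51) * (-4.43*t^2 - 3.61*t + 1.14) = 1.4176*t^4 - 5.5341*t^3 - 21.3652*t^2 - 10.9497*t + 4.0014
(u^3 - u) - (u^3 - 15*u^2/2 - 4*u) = 15*u^2/2 + 3*u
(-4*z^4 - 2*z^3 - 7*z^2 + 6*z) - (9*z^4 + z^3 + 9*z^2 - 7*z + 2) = -13*z^4 - 3*z^3 - 16*z^2 + 13*z - 2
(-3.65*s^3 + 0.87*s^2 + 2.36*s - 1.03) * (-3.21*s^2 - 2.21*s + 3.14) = 11.7165*s^5 + 5.2738*s^4 - 20.9593*s^3 + 0.822500000000001*s^2 + 9.6867*s - 3.2342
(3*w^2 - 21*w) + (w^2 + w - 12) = 4*w^2 - 20*w - 12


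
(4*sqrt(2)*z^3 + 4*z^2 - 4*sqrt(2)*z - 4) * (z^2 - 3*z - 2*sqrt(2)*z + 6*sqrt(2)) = 4*sqrt(2)*z^5 - 12*sqrt(2)*z^4 - 12*z^4 - 12*sqrt(2)*z^3 + 36*z^3 + 12*z^2 + 36*sqrt(2)*z^2 - 36*z + 8*sqrt(2)*z - 24*sqrt(2)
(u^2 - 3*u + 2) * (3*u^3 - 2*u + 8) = 3*u^5 - 9*u^4 + 4*u^3 + 14*u^2 - 28*u + 16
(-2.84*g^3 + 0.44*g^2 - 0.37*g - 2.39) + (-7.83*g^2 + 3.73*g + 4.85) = -2.84*g^3 - 7.39*g^2 + 3.36*g + 2.46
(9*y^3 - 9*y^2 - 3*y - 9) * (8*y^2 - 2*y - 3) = 72*y^5 - 90*y^4 - 33*y^3 - 39*y^2 + 27*y + 27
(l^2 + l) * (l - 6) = l^3 - 5*l^2 - 6*l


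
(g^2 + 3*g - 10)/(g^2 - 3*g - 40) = (g - 2)/(g - 8)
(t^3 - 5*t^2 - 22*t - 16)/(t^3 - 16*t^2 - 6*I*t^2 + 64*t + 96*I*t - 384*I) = (t^2 + 3*t + 2)/(t^2 + t*(-8 - 6*I) + 48*I)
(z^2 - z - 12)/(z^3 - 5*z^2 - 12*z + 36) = (z - 4)/(z^2 - 8*z + 12)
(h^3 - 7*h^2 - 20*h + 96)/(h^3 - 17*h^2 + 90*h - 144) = (h + 4)/(h - 6)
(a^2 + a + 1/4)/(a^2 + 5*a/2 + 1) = (a + 1/2)/(a + 2)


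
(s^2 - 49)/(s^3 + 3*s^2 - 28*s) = (s - 7)/(s*(s - 4))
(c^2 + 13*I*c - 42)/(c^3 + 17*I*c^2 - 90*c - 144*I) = (c + 7*I)/(c^2 + 11*I*c - 24)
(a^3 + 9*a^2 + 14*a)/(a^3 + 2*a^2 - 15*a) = (a^2 + 9*a + 14)/(a^2 + 2*a - 15)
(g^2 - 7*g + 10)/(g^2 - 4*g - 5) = (g - 2)/(g + 1)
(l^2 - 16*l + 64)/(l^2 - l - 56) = (l - 8)/(l + 7)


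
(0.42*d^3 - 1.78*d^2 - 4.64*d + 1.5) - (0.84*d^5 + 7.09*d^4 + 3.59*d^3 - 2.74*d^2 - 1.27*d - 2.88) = -0.84*d^5 - 7.09*d^4 - 3.17*d^3 + 0.96*d^2 - 3.37*d + 4.38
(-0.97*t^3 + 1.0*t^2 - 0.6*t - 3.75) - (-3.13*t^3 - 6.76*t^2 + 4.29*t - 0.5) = 2.16*t^3 + 7.76*t^2 - 4.89*t - 3.25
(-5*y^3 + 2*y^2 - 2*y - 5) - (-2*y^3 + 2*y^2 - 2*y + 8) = -3*y^3 - 13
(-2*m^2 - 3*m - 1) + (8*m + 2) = -2*m^2 + 5*m + 1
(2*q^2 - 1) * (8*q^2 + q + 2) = 16*q^4 + 2*q^3 - 4*q^2 - q - 2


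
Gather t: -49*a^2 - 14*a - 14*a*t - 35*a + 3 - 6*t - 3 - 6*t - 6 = -49*a^2 - 49*a + t*(-14*a - 12) - 6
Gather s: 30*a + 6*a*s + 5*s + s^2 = 30*a + s^2 + s*(6*a + 5)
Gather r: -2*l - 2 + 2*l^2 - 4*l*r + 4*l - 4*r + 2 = 2*l^2 + 2*l + r*(-4*l - 4)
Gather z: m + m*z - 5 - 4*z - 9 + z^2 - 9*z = m + z^2 + z*(m - 13) - 14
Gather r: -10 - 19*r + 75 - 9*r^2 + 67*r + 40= -9*r^2 + 48*r + 105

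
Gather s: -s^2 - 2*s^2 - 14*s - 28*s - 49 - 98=-3*s^2 - 42*s - 147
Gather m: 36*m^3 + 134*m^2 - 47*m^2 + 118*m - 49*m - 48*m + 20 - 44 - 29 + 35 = 36*m^3 + 87*m^2 + 21*m - 18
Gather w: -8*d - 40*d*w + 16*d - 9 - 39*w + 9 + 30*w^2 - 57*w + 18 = 8*d + 30*w^2 + w*(-40*d - 96) + 18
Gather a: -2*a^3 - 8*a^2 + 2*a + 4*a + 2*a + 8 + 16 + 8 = -2*a^3 - 8*a^2 + 8*a + 32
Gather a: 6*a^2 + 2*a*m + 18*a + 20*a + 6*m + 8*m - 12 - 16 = 6*a^2 + a*(2*m + 38) + 14*m - 28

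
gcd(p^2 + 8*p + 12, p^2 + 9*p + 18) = p + 6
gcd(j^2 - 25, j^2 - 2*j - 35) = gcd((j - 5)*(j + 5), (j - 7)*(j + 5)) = j + 5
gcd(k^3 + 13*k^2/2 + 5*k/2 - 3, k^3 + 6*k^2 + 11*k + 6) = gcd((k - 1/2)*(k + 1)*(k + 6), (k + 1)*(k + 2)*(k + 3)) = k + 1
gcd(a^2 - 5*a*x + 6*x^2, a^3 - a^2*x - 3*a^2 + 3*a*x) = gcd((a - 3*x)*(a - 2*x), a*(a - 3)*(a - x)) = 1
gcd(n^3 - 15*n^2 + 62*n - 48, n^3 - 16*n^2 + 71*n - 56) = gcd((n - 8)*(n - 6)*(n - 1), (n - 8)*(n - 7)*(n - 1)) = n^2 - 9*n + 8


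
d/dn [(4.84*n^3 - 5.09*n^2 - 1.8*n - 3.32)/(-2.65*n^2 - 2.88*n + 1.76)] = (-12.826*n^4 - 27.8784*n^3 + 35.4444*n^2 - 35.5128*n - 12.7296)/(7.0225*n^4 + 15.264*n^3 - 1.0336*n^2 - 10.1376*n + 3.0976)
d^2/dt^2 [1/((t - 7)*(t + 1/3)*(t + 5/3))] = 36*(243*t^4 - 1620*t^3 + 1404*t^2 + 8640*t + 6533)/(729*t^9 - 10935*t^8 + 25272*t^7 + 194400*t^6 - 254718*t^5 - 1960470*t^4 - 2881936*t^3 - 1702680*t^2 - 444675*t - 42875)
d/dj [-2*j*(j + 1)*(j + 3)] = -6*j^2 - 16*j - 6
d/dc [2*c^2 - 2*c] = 4*c - 2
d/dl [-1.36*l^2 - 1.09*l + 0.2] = -2.72*l - 1.09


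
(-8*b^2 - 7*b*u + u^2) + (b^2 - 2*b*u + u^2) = -7*b^2 - 9*b*u + 2*u^2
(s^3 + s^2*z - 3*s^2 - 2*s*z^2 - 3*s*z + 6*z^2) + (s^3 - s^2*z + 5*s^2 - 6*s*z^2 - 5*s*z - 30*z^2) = 2*s^3 + 2*s^2 - 8*s*z^2 - 8*s*z - 24*z^2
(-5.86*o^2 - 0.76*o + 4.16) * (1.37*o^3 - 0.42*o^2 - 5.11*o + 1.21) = -8.0282*o^5 + 1.42*o^4 + 35.963*o^3 - 4.9542*o^2 - 22.1772*o + 5.0336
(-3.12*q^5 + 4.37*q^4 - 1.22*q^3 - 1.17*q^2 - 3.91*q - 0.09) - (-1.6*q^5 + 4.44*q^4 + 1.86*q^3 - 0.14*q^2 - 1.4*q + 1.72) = -1.52*q^5 - 0.0700000000000003*q^4 - 3.08*q^3 - 1.03*q^2 - 2.51*q - 1.81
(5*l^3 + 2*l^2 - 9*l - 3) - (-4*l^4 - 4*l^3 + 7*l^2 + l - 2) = 4*l^4 + 9*l^3 - 5*l^2 - 10*l - 1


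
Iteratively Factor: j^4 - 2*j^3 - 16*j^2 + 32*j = (j)*(j^3 - 2*j^2 - 16*j + 32) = j*(j - 4)*(j^2 + 2*j - 8) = j*(j - 4)*(j + 4)*(j - 2)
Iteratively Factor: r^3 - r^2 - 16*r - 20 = (r + 2)*(r^2 - 3*r - 10) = (r + 2)^2*(r - 5)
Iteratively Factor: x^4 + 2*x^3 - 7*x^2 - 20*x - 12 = (x - 3)*(x^3 + 5*x^2 + 8*x + 4) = (x - 3)*(x + 1)*(x^2 + 4*x + 4) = (x - 3)*(x + 1)*(x + 2)*(x + 2)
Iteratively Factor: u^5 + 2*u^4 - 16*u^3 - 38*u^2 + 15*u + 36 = (u - 1)*(u^4 + 3*u^3 - 13*u^2 - 51*u - 36) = (u - 4)*(u - 1)*(u^3 + 7*u^2 + 15*u + 9) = (u - 4)*(u - 1)*(u + 3)*(u^2 + 4*u + 3) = (u - 4)*(u - 1)*(u + 1)*(u + 3)*(u + 3)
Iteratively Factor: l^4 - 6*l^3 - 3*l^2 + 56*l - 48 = (l + 3)*(l^3 - 9*l^2 + 24*l - 16) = (l - 4)*(l + 3)*(l^2 - 5*l + 4) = (l - 4)^2*(l + 3)*(l - 1)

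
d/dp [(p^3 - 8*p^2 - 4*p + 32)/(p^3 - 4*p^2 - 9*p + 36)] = 2*(2*p^4 - 5*p^3 + 34*p^2 - 160*p + 72)/(p^6 - 8*p^5 - 2*p^4 + 144*p^3 - 207*p^2 - 648*p + 1296)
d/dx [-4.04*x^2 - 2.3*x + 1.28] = -8.08*x - 2.3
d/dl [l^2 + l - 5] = 2*l + 1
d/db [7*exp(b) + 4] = 7*exp(b)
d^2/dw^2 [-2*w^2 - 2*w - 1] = -4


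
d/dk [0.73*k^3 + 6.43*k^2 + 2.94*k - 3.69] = 2.19*k^2 + 12.86*k + 2.94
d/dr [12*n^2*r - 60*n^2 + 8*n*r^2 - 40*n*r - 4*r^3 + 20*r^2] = 12*n^2 + 16*n*r - 40*n - 12*r^2 + 40*r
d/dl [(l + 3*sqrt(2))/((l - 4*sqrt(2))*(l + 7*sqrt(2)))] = (-l^2 - 6*sqrt(2)*l - 74)/(l^4 + 6*sqrt(2)*l^3 - 94*l^2 - 336*sqrt(2)*l + 3136)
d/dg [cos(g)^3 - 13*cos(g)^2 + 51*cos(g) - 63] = (-3*cos(g)^2 + 26*cos(g) - 51)*sin(g)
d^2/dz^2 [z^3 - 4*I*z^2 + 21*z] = 6*z - 8*I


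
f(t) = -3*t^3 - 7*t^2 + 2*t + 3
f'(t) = -9*t^2 - 14*t + 2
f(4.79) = -477.74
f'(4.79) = -271.56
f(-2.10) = -4.29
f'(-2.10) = -8.29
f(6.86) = -1281.18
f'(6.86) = -517.58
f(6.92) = -1312.49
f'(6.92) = -525.86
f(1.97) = -43.16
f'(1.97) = -60.51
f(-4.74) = 155.74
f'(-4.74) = -133.85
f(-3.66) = 48.99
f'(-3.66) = -67.32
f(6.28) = -1003.53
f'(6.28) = -440.87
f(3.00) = -135.00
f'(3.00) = -121.00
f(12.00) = -6165.00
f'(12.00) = -1462.00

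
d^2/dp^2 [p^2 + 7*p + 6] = 2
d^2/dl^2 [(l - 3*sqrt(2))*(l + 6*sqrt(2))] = 2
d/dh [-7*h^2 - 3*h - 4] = -14*h - 3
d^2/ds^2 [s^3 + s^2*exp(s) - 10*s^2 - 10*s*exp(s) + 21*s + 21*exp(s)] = s^2*exp(s) - 6*s*exp(s) + 6*s + 3*exp(s) - 20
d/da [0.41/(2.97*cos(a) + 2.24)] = 1.2177*sin(a)/(2.97*cos(a) + 2.24)^2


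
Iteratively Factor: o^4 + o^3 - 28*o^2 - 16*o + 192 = (o + 4)*(o^3 - 3*o^2 - 16*o + 48) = (o - 3)*(o + 4)*(o^2 - 16) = (o - 4)*(o - 3)*(o + 4)*(o + 4)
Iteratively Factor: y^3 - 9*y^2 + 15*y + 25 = (y - 5)*(y^2 - 4*y - 5) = (y - 5)*(y + 1)*(y - 5)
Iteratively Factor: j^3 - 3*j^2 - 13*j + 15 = (j - 5)*(j^2 + 2*j - 3) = (j - 5)*(j - 1)*(j + 3)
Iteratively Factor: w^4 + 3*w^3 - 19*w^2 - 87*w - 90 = (w - 5)*(w^3 + 8*w^2 + 21*w + 18) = (w - 5)*(w + 2)*(w^2 + 6*w + 9) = (w - 5)*(w + 2)*(w + 3)*(w + 3)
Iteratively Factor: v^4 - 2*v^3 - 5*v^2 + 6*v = (v - 3)*(v^3 + v^2 - 2*v) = (v - 3)*(v - 1)*(v^2 + 2*v) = (v - 3)*(v - 1)*(v + 2)*(v)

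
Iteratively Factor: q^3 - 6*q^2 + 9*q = (q - 3)*(q^2 - 3*q) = q*(q - 3)*(q - 3)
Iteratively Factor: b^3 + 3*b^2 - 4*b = (b)*(b^2 + 3*b - 4) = b*(b + 4)*(b - 1)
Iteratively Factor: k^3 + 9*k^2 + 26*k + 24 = (k + 4)*(k^2 + 5*k + 6) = (k + 2)*(k + 4)*(k + 3)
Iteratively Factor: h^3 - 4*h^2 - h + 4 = (h - 4)*(h^2 - 1) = (h - 4)*(h - 1)*(h + 1)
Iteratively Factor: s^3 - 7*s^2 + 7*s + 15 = (s - 5)*(s^2 - 2*s - 3) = (s - 5)*(s + 1)*(s - 3)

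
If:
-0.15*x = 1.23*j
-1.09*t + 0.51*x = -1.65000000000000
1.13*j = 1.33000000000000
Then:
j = 1.18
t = -3.00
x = -9.65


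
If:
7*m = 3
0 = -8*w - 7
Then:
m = 3/7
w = -7/8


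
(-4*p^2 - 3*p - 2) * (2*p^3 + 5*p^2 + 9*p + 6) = -8*p^5 - 26*p^4 - 55*p^3 - 61*p^2 - 36*p - 12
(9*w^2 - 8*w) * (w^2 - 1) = 9*w^4 - 8*w^3 - 9*w^2 + 8*w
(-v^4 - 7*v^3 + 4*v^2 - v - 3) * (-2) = 2*v^4 + 14*v^3 - 8*v^2 + 2*v + 6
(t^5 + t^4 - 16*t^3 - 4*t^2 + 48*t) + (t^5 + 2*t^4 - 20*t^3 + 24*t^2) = 2*t^5 + 3*t^4 - 36*t^3 + 20*t^2 + 48*t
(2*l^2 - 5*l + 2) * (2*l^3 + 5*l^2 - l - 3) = 4*l^5 - 23*l^3 + 9*l^2 + 13*l - 6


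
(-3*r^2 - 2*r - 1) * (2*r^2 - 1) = -6*r^4 - 4*r^3 + r^2 + 2*r + 1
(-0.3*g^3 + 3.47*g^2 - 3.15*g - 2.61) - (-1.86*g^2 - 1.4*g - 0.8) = -0.3*g^3 + 5.33*g^2 - 1.75*g - 1.81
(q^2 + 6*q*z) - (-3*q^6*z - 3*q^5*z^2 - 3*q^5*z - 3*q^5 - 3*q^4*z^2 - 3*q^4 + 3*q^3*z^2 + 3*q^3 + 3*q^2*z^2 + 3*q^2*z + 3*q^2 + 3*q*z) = 3*q^6*z + 3*q^5*z^2 + 3*q^5*z + 3*q^5 + 3*q^4*z^2 + 3*q^4 - 3*q^3*z^2 - 3*q^3 - 3*q^2*z^2 - 3*q^2*z - 2*q^2 + 3*q*z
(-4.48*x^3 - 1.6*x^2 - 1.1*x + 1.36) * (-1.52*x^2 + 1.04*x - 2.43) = 6.8096*x^5 - 2.2272*x^4 + 10.8944*x^3 + 0.6768*x^2 + 4.0874*x - 3.3048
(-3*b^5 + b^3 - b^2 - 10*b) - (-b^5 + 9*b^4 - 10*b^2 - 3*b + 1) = -2*b^5 - 9*b^4 + b^3 + 9*b^2 - 7*b - 1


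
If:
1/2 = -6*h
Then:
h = -1/12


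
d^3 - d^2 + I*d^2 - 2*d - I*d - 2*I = (d - 2)*(d + 1)*(d + I)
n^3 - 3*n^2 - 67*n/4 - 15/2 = (n - 6)*(n + 1/2)*(n + 5/2)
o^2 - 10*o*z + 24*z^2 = (o - 6*z)*(o - 4*z)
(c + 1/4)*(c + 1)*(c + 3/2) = c^3 + 11*c^2/4 + 17*c/8 + 3/8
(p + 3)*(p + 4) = p^2 + 7*p + 12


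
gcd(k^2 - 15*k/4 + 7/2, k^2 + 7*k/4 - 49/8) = k - 7/4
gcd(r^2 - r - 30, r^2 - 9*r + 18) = r - 6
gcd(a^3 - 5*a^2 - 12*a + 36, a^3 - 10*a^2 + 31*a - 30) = a - 2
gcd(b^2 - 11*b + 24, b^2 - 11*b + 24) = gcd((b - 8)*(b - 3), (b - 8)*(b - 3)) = b^2 - 11*b + 24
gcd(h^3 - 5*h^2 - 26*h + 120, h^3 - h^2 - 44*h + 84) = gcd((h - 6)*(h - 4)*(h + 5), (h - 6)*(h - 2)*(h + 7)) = h - 6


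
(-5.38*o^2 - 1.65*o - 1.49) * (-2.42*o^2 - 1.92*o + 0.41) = 13.0196*o^4 + 14.3226*o^3 + 4.568*o^2 + 2.1843*o - 0.6109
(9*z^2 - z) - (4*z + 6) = 9*z^2 - 5*z - 6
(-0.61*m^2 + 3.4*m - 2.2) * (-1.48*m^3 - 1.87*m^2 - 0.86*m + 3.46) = 0.9028*m^5 - 3.8913*m^4 - 2.5774*m^3 - 0.920599999999999*m^2 + 13.656*m - 7.612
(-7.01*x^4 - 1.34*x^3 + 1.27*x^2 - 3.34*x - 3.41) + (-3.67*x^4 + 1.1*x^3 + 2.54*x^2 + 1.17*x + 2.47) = -10.68*x^4 - 0.24*x^3 + 3.81*x^2 - 2.17*x - 0.94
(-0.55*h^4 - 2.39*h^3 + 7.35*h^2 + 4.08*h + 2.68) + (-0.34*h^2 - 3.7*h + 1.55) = -0.55*h^4 - 2.39*h^3 + 7.01*h^2 + 0.38*h + 4.23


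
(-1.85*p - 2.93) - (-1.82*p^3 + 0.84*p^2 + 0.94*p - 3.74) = 1.82*p^3 - 0.84*p^2 - 2.79*p + 0.81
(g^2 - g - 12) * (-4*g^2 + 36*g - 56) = -4*g^4 + 40*g^3 - 44*g^2 - 376*g + 672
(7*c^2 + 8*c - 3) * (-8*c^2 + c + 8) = -56*c^4 - 57*c^3 + 88*c^2 + 61*c - 24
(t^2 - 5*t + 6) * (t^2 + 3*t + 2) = t^4 - 2*t^3 - 7*t^2 + 8*t + 12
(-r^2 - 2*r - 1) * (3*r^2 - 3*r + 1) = -3*r^4 - 3*r^3 + 2*r^2 + r - 1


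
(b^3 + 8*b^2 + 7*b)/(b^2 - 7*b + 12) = b*(b^2 + 8*b + 7)/(b^2 - 7*b + 12)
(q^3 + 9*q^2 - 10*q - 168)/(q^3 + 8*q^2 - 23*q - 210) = (q - 4)/(q - 5)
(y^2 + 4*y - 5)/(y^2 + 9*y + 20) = (y - 1)/(y + 4)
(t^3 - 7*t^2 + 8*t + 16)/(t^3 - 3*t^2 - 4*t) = (t - 4)/t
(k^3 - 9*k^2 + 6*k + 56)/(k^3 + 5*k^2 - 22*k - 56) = (k - 7)/(k + 7)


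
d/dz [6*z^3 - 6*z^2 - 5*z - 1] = 18*z^2 - 12*z - 5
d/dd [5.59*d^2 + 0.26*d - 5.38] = 11.18*d + 0.26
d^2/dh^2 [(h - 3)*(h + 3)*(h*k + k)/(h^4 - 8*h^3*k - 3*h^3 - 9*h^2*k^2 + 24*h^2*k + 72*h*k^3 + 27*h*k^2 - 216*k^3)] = 2*k*(h^6 + 12*h^5 + 27*h^4*k^2 - 96*h^4*k + 18*h^4 - 576*h^3*k^3 + 292*h^3*k^2 - 192*h^3*k + 1728*h^2*k^4 - 1728*h^2*k^3 + 495*h^2*k^2 + 6912*h*k^4 + 5184*k^6 + 2592*k^5 + 1971*k^4)/(h^9 - 24*h^8*k + 165*h^7*k^2 + 136*h^6*k^3 - 4941*h^5*k^4 + 7992*h^4*k^5 + 45927*h^3*k^6 - 106920*h^2*k^7 - 139968*h*k^8 + 373248*k^9)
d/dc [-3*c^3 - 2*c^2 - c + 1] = -9*c^2 - 4*c - 1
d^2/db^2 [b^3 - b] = 6*b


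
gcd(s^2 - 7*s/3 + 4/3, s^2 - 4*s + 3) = s - 1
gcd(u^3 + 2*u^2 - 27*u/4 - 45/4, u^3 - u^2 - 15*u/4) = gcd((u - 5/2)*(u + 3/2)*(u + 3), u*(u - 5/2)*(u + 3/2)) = u^2 - u - 15/4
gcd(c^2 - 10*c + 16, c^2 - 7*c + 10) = c - 2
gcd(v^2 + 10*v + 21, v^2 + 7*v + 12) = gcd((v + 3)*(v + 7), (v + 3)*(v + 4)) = v + 3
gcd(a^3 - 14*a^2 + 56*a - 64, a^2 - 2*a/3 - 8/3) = a - 2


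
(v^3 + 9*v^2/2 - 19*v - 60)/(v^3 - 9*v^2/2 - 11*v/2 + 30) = (v + 6)/(v - 3)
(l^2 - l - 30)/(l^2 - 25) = (l - 6)/(l - 5)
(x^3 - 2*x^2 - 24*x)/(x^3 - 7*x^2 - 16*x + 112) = x*(x - 6)/(x^2 - 11*x + 28)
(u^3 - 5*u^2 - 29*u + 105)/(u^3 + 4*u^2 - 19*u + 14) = (u^3 - 5*u^2 - 29*u + 105)/(u^3 + 4*u^2 - 19*u + 14)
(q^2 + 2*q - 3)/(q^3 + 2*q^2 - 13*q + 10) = (q + 3)/(q^2 + 3*q - 10)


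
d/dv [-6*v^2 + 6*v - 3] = 6 - 12*v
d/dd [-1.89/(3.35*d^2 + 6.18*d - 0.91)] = (12.663*d + 11.6802)/(3.35*d^2 + 6.18*d - 0.91)^2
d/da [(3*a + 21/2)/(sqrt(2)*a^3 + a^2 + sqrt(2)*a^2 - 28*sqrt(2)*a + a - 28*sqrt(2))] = 3*(2*sqrt(2)*a^3 + 2*a^2 + 2*sqrt(2)*a^2 - 56*sqrt(2)*a + 2*a - (2*a + 7)*(3*sqrt(2)*a^2 + 2*a + 2*sqrt(2)*a - 28*sqrt(2) + 1) - 56*sqrt(2))/(2*(sqrt(2)*a^3 + a^2 + sqrt(2)*a^2 - 28*sqrt(2)*a + a - 28*sqrt(2))^2)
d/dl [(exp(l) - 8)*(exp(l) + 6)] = 2*(exp(l) - 1)*exp(l)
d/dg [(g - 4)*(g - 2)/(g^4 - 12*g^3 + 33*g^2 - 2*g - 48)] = 2*(-g^3 + 11*g^2 - 40*g + 38)/(g^6 - 20*g^5 + 126*g^4 - 212*g^3 - 311*g^2 + 624*g + 576)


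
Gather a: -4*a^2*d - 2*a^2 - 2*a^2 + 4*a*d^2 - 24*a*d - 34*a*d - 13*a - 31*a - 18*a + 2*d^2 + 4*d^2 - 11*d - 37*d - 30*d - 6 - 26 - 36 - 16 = a^2*(-4*d - 4) + a*(4*d^2 - 58*d - 62) + 6*d^2 - 78*d - 84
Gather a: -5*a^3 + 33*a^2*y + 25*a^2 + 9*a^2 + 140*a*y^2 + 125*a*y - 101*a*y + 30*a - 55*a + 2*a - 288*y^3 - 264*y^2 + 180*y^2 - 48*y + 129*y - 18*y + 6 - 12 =-5*a^3 + a^2*(33*y + 34) + a*(140*y^2 + 24*y - 23) - 288*y^3 - 84*y^2 + 63*y - 6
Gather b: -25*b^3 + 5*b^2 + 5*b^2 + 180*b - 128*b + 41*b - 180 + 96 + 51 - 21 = -25*b^3 + 10*b^2 + 93*b - 54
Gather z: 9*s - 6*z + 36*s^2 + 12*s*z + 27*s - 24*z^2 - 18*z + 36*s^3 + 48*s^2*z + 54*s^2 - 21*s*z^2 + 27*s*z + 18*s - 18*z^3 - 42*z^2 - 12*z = 36*s^3 + 90*s^2 + 54*s - 18*z^3 + z^2*(-21*s - 66) + z*(48*s^2 + 39*s - 36)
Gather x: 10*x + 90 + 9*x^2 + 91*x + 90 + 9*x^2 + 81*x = 18*x^2 + 182*x + 180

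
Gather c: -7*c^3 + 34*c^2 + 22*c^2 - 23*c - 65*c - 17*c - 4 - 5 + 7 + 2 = -7*c^3 + 56*c^2 - 105*c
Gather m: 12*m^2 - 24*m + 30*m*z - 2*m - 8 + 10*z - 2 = 12*m^2 + m*(30*z - 26) + 10*z - 10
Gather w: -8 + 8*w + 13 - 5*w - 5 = 3*w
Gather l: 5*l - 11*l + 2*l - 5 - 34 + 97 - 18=40 - 4*l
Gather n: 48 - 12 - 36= 0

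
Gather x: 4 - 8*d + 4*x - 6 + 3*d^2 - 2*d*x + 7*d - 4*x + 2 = 3*d^2 - 2*d*x - d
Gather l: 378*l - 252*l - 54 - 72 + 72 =126*l - 54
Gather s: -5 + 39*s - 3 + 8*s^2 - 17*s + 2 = 8*s^2 + 22*s - 6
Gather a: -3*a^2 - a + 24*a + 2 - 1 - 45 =-3*a^2 + 23*a - 44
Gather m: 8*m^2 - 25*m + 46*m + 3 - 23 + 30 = 8*m^2 + 21*m + 10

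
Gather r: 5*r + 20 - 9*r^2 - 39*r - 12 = -9*r^2 - 34*r + 8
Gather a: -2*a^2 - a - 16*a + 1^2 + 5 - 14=-2*a^2 - 17*a - 8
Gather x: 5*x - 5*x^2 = -5*x^2 + 5*x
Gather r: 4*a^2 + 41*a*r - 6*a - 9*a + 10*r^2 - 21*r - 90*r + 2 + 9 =4*a^2 - 15*a + 10*r^2 + r*(41*a - 111) + 11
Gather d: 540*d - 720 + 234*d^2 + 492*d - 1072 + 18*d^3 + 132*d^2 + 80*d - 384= 18*d^3 + 366*d^2 + 1112*d - 2176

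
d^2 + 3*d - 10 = (d - 2)*(d + 5)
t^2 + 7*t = t*(t + 7)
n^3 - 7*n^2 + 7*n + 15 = (n - 5)*(n - 3)*(n + 1)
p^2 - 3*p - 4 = (p - 4)*(p + 1)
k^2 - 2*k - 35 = (k - 7)*(k + 5)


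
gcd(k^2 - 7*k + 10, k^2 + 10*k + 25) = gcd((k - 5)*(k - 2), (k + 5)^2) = 1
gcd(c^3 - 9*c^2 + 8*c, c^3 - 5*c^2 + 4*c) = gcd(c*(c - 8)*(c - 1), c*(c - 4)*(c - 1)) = c^2 - c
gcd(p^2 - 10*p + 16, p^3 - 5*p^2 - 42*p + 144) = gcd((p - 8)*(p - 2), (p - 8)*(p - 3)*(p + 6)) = p - 8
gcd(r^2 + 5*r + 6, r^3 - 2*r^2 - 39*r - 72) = r + 3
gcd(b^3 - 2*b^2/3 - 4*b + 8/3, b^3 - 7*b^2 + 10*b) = b - 2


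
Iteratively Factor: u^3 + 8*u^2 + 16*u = (u + 4)*(u^2 + 4*u) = u*(u + 4)*(u + 4)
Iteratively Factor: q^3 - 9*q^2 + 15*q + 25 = (q - 5)*(q^2 - 4*q - 5) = (q - 5)^2*(q + 1)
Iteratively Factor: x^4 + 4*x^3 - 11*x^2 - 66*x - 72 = (x + 3)*(x^3 + x^2 - 14*x - 24) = (x - 4)*(x + 3)*(x^2 + 5*x + 6) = (x - 4)*(x + 3)^2*(x + 2)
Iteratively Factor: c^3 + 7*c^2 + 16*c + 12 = (c + 2)*(c^2 + 5*c + 6) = (c + 2)^2*(c + 3)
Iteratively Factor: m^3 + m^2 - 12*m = (m + 4)*(m^2 - 3*m) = m*(m + 4)*(m - 3)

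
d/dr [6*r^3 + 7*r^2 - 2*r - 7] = 18*r^2 + 14*r - 2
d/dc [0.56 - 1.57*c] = -1.57000000000000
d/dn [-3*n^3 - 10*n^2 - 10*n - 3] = -9*n^2 - 20*n - 10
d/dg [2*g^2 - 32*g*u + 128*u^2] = 4*g - 32*u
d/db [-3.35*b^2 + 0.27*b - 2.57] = 0.27 - 6.7*b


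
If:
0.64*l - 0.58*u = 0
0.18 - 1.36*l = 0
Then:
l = 0.13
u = 0.15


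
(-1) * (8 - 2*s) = 2*s - 8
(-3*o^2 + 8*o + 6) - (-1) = -3*o^2 + 8*o + 7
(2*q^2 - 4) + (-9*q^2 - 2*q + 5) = -7*q^2 - 2*q + 1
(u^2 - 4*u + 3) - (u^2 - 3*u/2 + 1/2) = 5/2 - 5*u/2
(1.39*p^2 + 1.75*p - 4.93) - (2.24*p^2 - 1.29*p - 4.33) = -0.85*p^2 + 3.04*p - 0.6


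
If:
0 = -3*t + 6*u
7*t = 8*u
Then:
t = 0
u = 0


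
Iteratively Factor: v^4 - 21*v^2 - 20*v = (v - 5)*(v^3 + 5*v^2 + 4*v) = (v - 5)*(v + 4)*(v^2 + v) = v*(v - 5)*(v + 4)*(v + 1)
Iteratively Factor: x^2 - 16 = (x + 4)*(x - 4)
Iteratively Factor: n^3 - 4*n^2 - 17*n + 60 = (n + 4)*(n^2 - 8*n + 15) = (n - 3)*(n + 4)*(n - 5)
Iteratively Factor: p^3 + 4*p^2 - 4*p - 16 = (p - 2)*(p^2 + 6*p + 8) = (p - 2)*(p + 4)*(p + 2)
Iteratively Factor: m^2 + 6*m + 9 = (m + 3)*(m + 3)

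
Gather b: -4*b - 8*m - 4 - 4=-4*b - 8*m - 8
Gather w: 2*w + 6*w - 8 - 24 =8*w - 32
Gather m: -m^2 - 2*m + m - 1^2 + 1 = -m^2 - m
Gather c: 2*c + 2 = 2*c + 2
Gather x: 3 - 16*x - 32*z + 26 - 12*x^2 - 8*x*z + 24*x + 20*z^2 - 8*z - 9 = -12*x^2 + x*(8 - 8*z) + 20*z^2 - 40*z + 20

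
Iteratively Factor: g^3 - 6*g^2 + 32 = (g + 2)*(g^2 - 8*g + 16) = (g - 4)*(g + 2)*(g - 4)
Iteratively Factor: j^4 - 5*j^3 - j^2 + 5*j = (j - 1)*(j^3 - 4*j^2 - 5*j) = (j - 5)*(j - 1)*(j^2 + j) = j*(j - 5)*(j - 1)*(j + 1)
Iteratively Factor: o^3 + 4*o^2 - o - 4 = (o - 1)*(o^2 + 5*o + 4) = (o - 1)*(o + 1)*(o + 4)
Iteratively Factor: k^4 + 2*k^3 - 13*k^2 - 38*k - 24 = (k - 4)*(k^3 + 6*k^2 + 11*k + 6) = (k - 4)*(k + 2)*(k^2 + 4*k + 3) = (k - 4)*(k + 1)*(k + 2)*(k + 3)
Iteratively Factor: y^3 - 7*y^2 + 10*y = (y)*(y^2 - 7*y + 10) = y*(y - 5)*(y - 2)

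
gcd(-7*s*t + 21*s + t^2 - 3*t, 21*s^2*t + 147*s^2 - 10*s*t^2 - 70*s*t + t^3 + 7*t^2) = 7*s - t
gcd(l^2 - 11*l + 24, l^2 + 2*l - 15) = l - 3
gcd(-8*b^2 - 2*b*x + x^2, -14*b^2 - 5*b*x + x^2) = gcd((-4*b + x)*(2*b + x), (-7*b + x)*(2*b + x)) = 2*b + x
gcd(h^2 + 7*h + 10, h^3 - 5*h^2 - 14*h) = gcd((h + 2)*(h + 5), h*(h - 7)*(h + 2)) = h + 2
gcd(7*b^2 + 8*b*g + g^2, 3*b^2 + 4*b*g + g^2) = b + g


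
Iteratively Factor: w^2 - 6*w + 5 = (w - 5)*(w - 1)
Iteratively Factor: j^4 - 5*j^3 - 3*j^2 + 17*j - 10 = (j - 1)*(j^3 - 4*j^2 - 7*j + 10) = (j - 5)*(j - 1)*(j^2 + j - 2) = (j - 5)*(j - 1)*(j + 2)*(j - 1)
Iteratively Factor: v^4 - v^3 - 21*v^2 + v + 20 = (v - 1)*(v^3 - 21*v - 20) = (v - 1)*(v + 1)*(v^2 - v - 20) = (v - 1)*(v + 1)*(v + 4)*(v - 5)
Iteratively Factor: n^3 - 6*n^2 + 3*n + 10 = (n + 1)*(n^2 - 7*n + 10) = (n - 5)*(n + 1)*(n - 2)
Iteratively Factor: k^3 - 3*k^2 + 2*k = (k - 2)*(k^2 - k) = k*(k - 2)*(k - 1)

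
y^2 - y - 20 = (y - 5)*(y + 4)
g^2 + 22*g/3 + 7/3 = (g + 1/3)*(g + 7)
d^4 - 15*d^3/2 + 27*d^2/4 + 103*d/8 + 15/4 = (d - 6)*(d - 5/2)*(d + 1/2)^2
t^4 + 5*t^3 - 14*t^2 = t^2*(t - 2)*(t + 7)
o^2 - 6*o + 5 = (o - 5)*(o - 1)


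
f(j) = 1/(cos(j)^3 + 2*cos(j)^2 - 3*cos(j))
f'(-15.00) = 0.31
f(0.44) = -2.97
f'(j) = (3*sin(j)*cos(j)^2 + 4*sin(j)*cos(j) - 3*sin(j))/(cos(j)^3 + 2*cos(j)^2 - 3*cos(j))^2 = (-3*sin(j)^3/cos(j)^2 + 4*tan(j))/((cos(j) - 1)^2*(cos(j) + 3)^2)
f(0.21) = -11.70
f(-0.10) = -50.36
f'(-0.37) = -19.60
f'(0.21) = 107.91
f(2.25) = 0.41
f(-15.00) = 0.33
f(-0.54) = -2.12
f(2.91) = 0.26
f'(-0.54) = -6.12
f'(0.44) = 11.57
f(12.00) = -1.97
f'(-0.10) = -999.97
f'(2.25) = -0.57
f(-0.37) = -4.03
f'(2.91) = -0.06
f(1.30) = -1.56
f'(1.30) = -4.03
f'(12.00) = -5.25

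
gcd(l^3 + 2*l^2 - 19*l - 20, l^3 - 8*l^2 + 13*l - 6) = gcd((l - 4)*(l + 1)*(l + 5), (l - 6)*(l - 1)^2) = 1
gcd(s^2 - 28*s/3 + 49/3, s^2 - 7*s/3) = s - 7/3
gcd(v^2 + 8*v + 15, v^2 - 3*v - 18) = v + 3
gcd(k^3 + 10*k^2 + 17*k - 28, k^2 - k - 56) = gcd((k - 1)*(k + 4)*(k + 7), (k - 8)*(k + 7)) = k + 7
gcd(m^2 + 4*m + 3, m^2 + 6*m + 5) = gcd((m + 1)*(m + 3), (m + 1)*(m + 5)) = m + 1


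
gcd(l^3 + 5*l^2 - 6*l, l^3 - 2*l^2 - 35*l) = l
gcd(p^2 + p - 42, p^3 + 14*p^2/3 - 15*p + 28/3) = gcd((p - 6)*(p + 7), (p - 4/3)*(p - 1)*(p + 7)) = p + 7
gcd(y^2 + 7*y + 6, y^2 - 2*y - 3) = y + 1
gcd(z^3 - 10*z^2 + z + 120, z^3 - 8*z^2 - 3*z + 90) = z^2 - 2*z - 15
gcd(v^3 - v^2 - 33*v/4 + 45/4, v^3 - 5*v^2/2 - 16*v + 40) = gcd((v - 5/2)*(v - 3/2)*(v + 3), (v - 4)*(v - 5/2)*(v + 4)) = v - 5/2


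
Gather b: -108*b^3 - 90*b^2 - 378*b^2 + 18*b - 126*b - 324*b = -108*b^3 - 468*b^2 - 432*b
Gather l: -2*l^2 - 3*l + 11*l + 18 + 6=-2*l^2 + 8*l + 24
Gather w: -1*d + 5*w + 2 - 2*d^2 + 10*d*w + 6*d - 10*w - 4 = -2*d^2 + 5*d + w*(10*d - 5) - 2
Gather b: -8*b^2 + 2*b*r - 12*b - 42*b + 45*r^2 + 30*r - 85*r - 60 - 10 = -8*b^2 + b*(2*r - 54) + 45*r^2 - 55*r - 70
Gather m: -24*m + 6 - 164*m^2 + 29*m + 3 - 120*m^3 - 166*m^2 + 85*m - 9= -120*m^3 - 330*m^2 + 90*m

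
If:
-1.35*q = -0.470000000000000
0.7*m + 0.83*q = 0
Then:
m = -0.41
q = 0.35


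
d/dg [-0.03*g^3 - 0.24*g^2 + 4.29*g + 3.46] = -0.09*g^2 - 0.48*g + 4.29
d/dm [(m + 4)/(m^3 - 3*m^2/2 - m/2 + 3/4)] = 4*(-8*m^3 - 42*m^2 + 48*m + 11)/(16*m^6 - 48*m^5 + 20*m^4 + 48*m^3 - 32*m^2 - 12*m + 9)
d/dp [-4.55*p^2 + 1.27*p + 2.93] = 1.27 - 9.1*p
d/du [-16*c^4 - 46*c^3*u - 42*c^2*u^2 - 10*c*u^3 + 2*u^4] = -46*c^3 - 84*c^2*u - 30*c*u^2 + 8*u^3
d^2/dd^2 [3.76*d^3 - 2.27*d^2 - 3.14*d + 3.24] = 22.56*d - 4.54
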